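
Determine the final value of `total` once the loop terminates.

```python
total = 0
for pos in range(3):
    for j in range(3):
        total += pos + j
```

Let's trace through this code step by step.

Initialize: total = 0
Entering loop: for pos in range(3):
After iteration 1: pos = 0, total = 3
After iteration 2: pos = 1, total = 9
After iteration 3: pos = 2, total = 18
Loop ends.

Final answer: 18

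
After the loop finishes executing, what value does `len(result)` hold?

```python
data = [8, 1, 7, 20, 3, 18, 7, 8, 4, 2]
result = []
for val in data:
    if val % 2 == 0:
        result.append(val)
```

Let's trace through this code step by step.

Initialize: data = [8, 1, 7, 20, 3, 18, 7, 8, 4, 2]
Initialize: result = []
Entering loop: for val in data:
After iteration 1: val = 8, result = [8]
After iteration 2: val = 1, result = [8]
After iteration 3: val = 7, result = [8]
After iteration 4: val = 20, result = [8, 20]
After iteration 5: val = 3, result = [8, 20]
After iteration 6: val = 18, result = [8, 20, 18]
After iteration 7: val = 7, result = [8, 20, 18]
After iteration 8: val = 8, result = [8, 20, 18, 8]
After iteration 9: val = 4, result = [8, 20, 18, 8, 4]
After iteration 10: val = 2, result = [8, 20, 18, 8, 4, 2]
Loop ends.
len(result) = 6

Final answer: 6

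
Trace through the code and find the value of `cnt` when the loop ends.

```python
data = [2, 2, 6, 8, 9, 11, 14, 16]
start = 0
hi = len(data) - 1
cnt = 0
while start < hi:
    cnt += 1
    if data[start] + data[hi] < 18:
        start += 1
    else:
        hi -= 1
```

Let's trace through this code step by step.

Initialize: data = [2, 2, 6, 8, 9, 11, 14, 16]
Initialize: start = 0
Initialize: hi = 7
Initialize: cnt = 0
Entering loop: while start < hi:
After iteration 1: start = 0, hi = 6, cnt = 1
After iteration 2: start = 1, hi = 6, cnt = 2
After iteration 3: start = 2, hi = 6, cnt = 3
After iteration 4: start = 2, hi = 5, cnt = 4
After iteration 5: start = 3, hi = 5, cnt = 5
After iteration 6: start = 3, hi = 4, cnt = 6
After iteration 7: start = 4, hi = 4, cnt = 7
Loop ends.

Final answer: 7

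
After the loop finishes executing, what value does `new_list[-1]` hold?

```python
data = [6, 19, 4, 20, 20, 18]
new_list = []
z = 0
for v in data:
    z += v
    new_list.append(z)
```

Let's trace through this code step by step.

Initialize: data = [6, 19, 4, 20, 20, 18]
Initialize: new_list = []
Initialize: z = 0
Entering loop: for v in data:
After iteration 1: v = 6, new_list = [6], z = 6
After iteration 2: v = 19, new_list = [6, 25], z = 25
After iteration 3: v = 4, new_list = [6, 25, 29], z = 29
After iteration 4: v = 20, new_list = [6, 25, 29, 49], z = 49
After iteration 5: v = 20, new_list = [6, 25, 29, 49, 69], z = 69
After iteration 6: v = 18, new_list = [6, 25, 29, 49, 69, 87], z = 87
Loop ends.
new_list[-1] = 87

Final answer: 87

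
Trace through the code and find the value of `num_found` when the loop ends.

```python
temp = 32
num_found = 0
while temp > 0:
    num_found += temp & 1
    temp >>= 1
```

Let's trace through this code step by step.

Initialize: temp = 32
Initialize: num_found = 0
Entering loop: while temp > 0:
After iteration 1: temp = 16, num_found = 0
After iteration 2: temp = 8, num_found = 0
After iteration 3: temp = 4, num_found = 0
After iteration 4: temp = 2, num_found = 0
After iteration 5: temp = 1, num_found = 0
After iteration 6: temp = 0, num_found = 1
Loop ends.

Final answer: 1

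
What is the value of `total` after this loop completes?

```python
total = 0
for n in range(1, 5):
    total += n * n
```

Let's trace through this code step by step.

Initialize: total = 0
Entering loop: for n in range(1, 5):
After iteration 1: n = 1, total = 1
After iteration 2: n = 2, total = 5
After iteration 3: n = 3, total = 14
After iteration 4: n = 4, total = 30
Loop ends.

Final answer: 30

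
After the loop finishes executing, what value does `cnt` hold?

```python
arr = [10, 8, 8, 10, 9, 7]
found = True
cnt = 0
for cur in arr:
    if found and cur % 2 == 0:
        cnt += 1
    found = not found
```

Let's trace through this code step by step.

Initialize: arr = [10, 8, 8, 10, 9, 7]
Initialize: found = True
Initialize: cnt = 0
Entering loop: for cur in arr:
After iteration 1: cur = 10, found = False, cnt = 1
After iteration 2: cur = 8, found = True, cnt = 1
After iteration 3: cur = 8, found = False, cnt = 2
After iteration 4: cur = 10, found = True, cnt = 2
After iteration 5: cur = 9, found = False, cnt = 2
After iteration 6: cur = 7, found = True, cnt = 2
Loop ends.

Final answer: 2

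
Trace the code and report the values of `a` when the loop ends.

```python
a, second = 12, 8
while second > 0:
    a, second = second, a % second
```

Let's trace through this code step by step.

Initialize: a = 12
Initialize: second = 8
Entering loop: while second > 0:
After iteration 1: a = 8, second = 4
After iteration 2: a = 4, second = 0
Loop ends.

Final answer: 4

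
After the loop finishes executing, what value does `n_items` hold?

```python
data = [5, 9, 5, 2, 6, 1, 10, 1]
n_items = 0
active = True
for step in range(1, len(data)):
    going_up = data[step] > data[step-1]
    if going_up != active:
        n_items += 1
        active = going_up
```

Let's trace through this code step by step.

Initialize: data = [5, 9, 5, 2, 6, 1, 10, 1]
Initialize: n_items = 0
Initialize: active = True
Entering loop: for step in range(1, len(data)):
After iteration 1: step = 1, n_items = 0, active = True, going_up = True
After iteration 2: step = 2, n_items = 1, active = False, going_up = False
After iteration 3: step = 3, n_items = 1, active = False, going_up = False
After iteration 4: step = 4, n_items = 2, active = True, going_up = True
After iteration 5: step = 5, n_items = 3, active = False, going_up = False
After iteration 6: step = 6, n_items = 4, active = True, going_up = True
After iteration 7: step = 7, n_items = 5, active = False, going_up = False
Loop ends.

Final answer: 5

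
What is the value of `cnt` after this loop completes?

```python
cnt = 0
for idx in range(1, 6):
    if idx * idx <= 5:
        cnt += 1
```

Let's trace through this code step by step.

Initialize: cnt = 0
Entering loop: for idx in range(1, 6):
After iteration 1: idx = 1, cnt = 1
After iteration 2: idx = 2, cnt = 2
After iteration 3: idx = 3, cnt = 2
After iteration 4: idx = 4, cnt = 2
After iteration 5: idx = 5, cnt = 2
Loop ends.

Final answer: 2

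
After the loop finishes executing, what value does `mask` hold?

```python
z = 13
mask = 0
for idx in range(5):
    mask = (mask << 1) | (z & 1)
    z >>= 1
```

Let's trace through this code step by step.

Initialize: z = 13
Initialize: mask = 0
Entering loop: for idx in range(5):
After iteration 1: idx = 0, z = 6, mask = 1
After iteration 2: idx = 1, z = 3, mask = 2
After iteration 3: idx = 2, z = 1, mask = 5
After iteration 4: idx = 3, z = 0, mask = 11
After iteration 5: idx = 4, z = 0, mask = 22
Loop ends.

Final answer: 22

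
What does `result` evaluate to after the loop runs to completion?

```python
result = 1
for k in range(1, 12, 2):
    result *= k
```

Let's trace through this code step by step.

Initialize: result = 1
Entering loop: for k in range(1, 12, 2):
After iteration 1: k = 1, result = 1
After iteration 2: k = 3, result = 3
After iteration 3: k = 5, result = 15
After iteration 4: k = 7, result = 105
After iteration 5: k = 9, result = 945
After iteration 6: k = 11, result = 10395
Loop ends.

Final answer: 10395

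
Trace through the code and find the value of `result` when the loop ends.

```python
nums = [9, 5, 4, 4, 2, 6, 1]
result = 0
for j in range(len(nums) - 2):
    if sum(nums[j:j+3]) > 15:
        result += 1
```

Let's trace through this code step by step.

Initialize: nums = [9, 5, 4, 4, 2, 6, 1]
Initialize: result = 0
Entering loop: for j in range(len(nums) - 2):
After iteration 1: j = 0, result = 1
After iteration 2: j = 1, result = 1
After iteration 3: j = 2, result = 1
After iteration 4: j = 3, result = 1
After iteration 5: j = 4, result = 1
Loop ends.

Final answer: 1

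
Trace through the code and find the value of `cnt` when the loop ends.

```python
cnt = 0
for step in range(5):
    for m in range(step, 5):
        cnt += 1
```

Let's trace through this code step by step.

Initialize: cnt = 0
Entering loop: for step in range(5):
After iteration 1: step = 0, cnt = 5
After iteration 2: step = 1, cnt = 9
After iteration 3: step = 2, cnt = 12
After iteration 4: step = 3, cnt = 14
After iteration 5: step = 4, cnt = 15
Loop ends.

Final answer: 15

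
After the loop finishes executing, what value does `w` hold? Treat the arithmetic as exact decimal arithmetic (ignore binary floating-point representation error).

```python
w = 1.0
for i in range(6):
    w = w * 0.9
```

Let's trace through this code step by step.

Initialize: w = 1.0
Entering loop: for i in range(6):
After iteration 1: i = 0, w = 0.9
After iteration 2: i = 1, w = 0.81
After iteration 3: i = 2, w = 0.729
After iteration 4: i = 3, w = 0.6561
After iteration 5: i = 4, w = 0.59049
After iteration 6: i = 5, w = 0.531441
Loop ends.

Final answer: 0.531441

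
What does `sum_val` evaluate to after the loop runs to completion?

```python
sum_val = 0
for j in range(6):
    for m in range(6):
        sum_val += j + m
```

Let's trace through this code step by step.

Initialize: sum_val = 0
Entering loop: for j in range(6):
After iteration 1: j = 0, sum_val = 15
After iteration 2: j = 1, sum_val = 36
After iteration 3: j = 2, sum_val = 63
After iteration 4: j = 3, sum_val = 96
After iteration 5: j = 4, sum_val = 135
After iteration 6: j = 5, sum_val = 180
Loop ends.

Final answer: 180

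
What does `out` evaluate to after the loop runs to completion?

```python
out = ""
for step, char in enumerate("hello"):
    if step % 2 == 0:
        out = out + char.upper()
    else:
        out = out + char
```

Let's trace through this code step by step.

Initialize: out = ''
Entering loop: for step, char in enumerate("hello"):
After iteration 1: step = 0, char = 'h', out = 'H'
After iteration 2: step = 1, char = 'e', out = 'He'
After iteration 3: step = 2, char = 'l', out = 'HeL'
After iteration 4: step = 3, char = 'l', out = 'HeLl'
After iteration 5: step = 4, char = 'o', out = 'HeLlO'
Loop ends.

Final answer: 'HeLlO'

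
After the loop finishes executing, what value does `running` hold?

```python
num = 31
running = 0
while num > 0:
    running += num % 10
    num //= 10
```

Let's trace through this code step by step.

Initialize: num = 31
Initialize: running = 0
Entering loop: while num > 0:
After iteration 1: num = 3, running = 1
After iteration 2: num = 0, running = 4
Loop ends.

Final answer: 4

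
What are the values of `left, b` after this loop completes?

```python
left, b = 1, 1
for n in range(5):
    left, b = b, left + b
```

Let's trace through this code step by step.

Initialize: left = 1
Initialize: b = 1
Entering loop: for n in range(5):
After iteration 1: n = 0, left = 1, b = 2
After iteration 2: n = 1, left = 2, b = 3
After iteration 3: n = 2, left = 3, b = 5
After iteration 4: n = 3, left = 5, b = 8
After iteration 5: n = 4, left = 8, b = 13
Loop ends.

Final answer: 8, 13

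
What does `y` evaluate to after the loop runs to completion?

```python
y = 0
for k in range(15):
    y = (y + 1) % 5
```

Let's trace through this code step by step.

Initialize: y = 0
Entering loop: for k in range(15):
After iteration 1: k = 0, y = 1
After iteration 2: k = 1, y = 2
After iteration 3: k = 2, y = 3
After iteration 4: k = 3, y = 4
After iteration 5: k = 4, y = 0
After iteration 6: k = 5, y = 1
After iteration 7: k = 6, y = 2
After iteration 8: k = 7, y = 3
After iteration 9: k = 8, y = 4
After iteration 10: k = 9, y = 0
After iteration 11: k = 10, y = 1
After iteration 12: k = 11, y = 2
After iteration 13: k = 12, y = 3
After iteration 14: k = 13, y = 4
After iteration 15: k = 14, y = 0
Loop ends.

Final answer: 0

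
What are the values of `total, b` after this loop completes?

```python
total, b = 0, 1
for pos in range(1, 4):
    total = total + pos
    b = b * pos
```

Let's trace through this code step by step.

Initialize: total = 0
Initialize: b = 1
Entering loop: for pos in range(1, 4):
After iteration 1: pos = 1, total = 1, b = 1
After iteration 2: pos = 2, total = 3, b = 2
After iteration 3: pos = 3, total = 6, b = 6
Loop ends.

Final answer: 6, 6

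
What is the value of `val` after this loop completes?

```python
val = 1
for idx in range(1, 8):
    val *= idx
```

Let's trace through this code step by step.

Initialize: val = 1
Entering loop: for idx in range(1, 8):
After iteration 1: idx = 1, val = 1
After iteration 2: idx = 2, val = 2
After iteration 3: idx = 3, val = 6
After iteration 4: idx = 4, val = 24
After iteration 5: idx = 5, val = 120
After iteration 6: idx = 6, val = 720
After iteration 7: idx = 7, val = 5040
Loop ends.

Final answer: 5040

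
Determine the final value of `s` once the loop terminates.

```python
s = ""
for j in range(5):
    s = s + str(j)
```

Let's trace through this code step by step.

Initialize: s = ''
Entering loop: for j in range(5):
After iteration 1: j = 0, s = '0'
After iteration 2: j = 1, s = '01'
After iteration 3: j = 2, s = '012'
After iteration 4: j = 3, s = '0123'
After iteration 5: j = 4, s = '01234'
Loop ends.

Final answer: '01234'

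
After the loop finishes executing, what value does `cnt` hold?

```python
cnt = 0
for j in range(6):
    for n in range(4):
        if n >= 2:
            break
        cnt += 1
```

Let's trace through this code step by step.

Initialize: cnt = 0
Entering loop: for j in range(6):
After iteration 1: j = 0, cnt = 2
After iteration 2: j = 1, cnt = 4
After iteration 3: j = 2, cnt = 6
After iteration 4: j = 3, cnt = 8
After iteration 5: j = 4, cnt = 10
After iteration 6: j = 5, cnt = 12
Loop ends.

Final answer: 12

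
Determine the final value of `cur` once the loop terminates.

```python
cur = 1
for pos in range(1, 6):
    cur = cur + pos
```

Let's trace through this code step by step.

Initialize: cur = 1
Entering loop: for pos in range(1, 6):
After iteration 1: pos = 1, cur = 2
After iteration 2: pos = 2, cur = 4
After iteration 3: pos = 3, cur = 7
After iteration 4: pos = 4, cur = 11
After iteration 5: pos = 5, cur = 16
Loop ends.

Final answer: 16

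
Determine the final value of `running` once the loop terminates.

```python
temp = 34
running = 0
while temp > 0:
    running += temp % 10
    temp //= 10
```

Let's trace through this code step by step.

Initialize: temp = 34
Initialize: running = 0
Entering loop: while temp > 0:
After iteration 1: temp = 3, running = 4
After iteration 2: temp = 0, running = 7
Loop ends.

Final answer: 7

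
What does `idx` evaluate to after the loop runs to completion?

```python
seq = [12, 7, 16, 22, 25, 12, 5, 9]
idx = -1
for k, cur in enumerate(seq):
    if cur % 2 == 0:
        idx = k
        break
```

Let's trace through this code step by step.

Initialize: seq = [12, 7, 16, 22, 25, 12, 5, 9]
Initialize: idx = -1
Entering loop: for k, cur in enumerate(seq):
After iteration 1: k = 0, cur = 12, idx = 0
Loop ends.

Final answer: 0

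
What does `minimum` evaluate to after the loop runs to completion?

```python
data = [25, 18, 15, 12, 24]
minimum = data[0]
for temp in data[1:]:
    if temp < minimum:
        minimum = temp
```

Let's trace through this code step by step.

Initialize: data = [25, 18, 15, 12, 24]
Initialize: minimum = 25
Entering loop: for temp in data[1:]:
After iteration 1: temp = 18, minimum = 18
After iteration 2: temp = 15, minimum = 15
After iteration 3: temp = 12, minimum = 12
After iteration 4: temp = 24, minimum = 12
Loop ends.

Final answer: 12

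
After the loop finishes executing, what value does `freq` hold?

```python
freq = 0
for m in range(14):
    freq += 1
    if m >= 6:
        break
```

Let's trace through this code step by step.

Initialize: freq = 0
Entering loop: for m in range(14):
After iteration 1: m = 0, freq = 1
After iteration 2: m = 1, freq = 2
After iteration 3: m = 2, freq = 3
After iteration 4: m = 3, freq = 4
After iteration 5: m = 4, freq = 5
After iteration 6: m = 5, freq = 6
After iteration 7: m = 6, freq = 7
Loop ends.

Final answer: 7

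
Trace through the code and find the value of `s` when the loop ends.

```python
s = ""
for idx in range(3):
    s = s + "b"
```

Let's trace through this code step by step.

Initialize: s = ''
Entering loop: for idx in range(3):
After iteration 1: idx = 0, s = 'b'
After iteration 2: idx = 1, s = 'bb'
After iteration 3: idx = 2, s = 'bbb'
Loop ends.

Final answer: 'bbb'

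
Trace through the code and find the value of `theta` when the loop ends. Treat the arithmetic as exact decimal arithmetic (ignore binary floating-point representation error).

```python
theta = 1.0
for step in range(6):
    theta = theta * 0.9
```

Let's trace through this code step by step.

Initialize: theta = 1.0
Entering loop: for step in range(6):
After iteration 1: step = 0, theta = 0.9
After iteration 2: step = 1, theta = 0.81
After iteration 3: step = 2, theta = 0.729
After iteration 4: step = 3, theta = 0.6561
After iteration 5: step = 4, theta = 0.59049
After iteration 6: step = 5, theta = 0.531441
Loop ends.

Final answer: 0.531441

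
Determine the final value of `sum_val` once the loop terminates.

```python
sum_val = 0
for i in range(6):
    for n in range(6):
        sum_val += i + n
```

Let's trace through this code step by step.

Initialize: sum_val = 0
Entering loop: for i in range(6):
After iteration 1: i = 0, sum_val = 15
After iteration 2: i = 1, sum_val = 36
After iteration 3: i = 2, sum_val = 63
After iteration 4: i = 3, sum_val = 96
After iteration 5: i = 4, sum_val = 135
After iteration 6: i = 5, sum_val = 180
Loop ends.

Final answer: 180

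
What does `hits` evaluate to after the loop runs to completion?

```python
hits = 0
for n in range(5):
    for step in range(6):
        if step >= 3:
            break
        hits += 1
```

Let's trace through this code step by step.

Initialize: hits = 0
Entering loop: for n in range(5):
After iteration 1: n = 0, hits = 3
After iteration 2: n = 1, hits = 6
After iteration 3: n = 2, hits = 9
After iteration 4: n = 3, hits = 12
After iteration 5: n = 4, hits = 15
Loop ends.

Final answer: 15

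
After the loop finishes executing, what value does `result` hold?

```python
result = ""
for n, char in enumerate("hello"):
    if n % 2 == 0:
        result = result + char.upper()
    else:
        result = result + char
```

Let's trace through this code step by step.

Initialize: result = ''
Entering loop: for n, char in enumerate("hello"):
After iteration 1: n = 0, char = 'h', result = 'H'
After iteration 2: n = 1, char = 'e', result = 'He'
After iteration 3: n = 2, char = 'l', result = 'HeL'
After iteration 4: n = 3, char = 'l', result = 'HeLl'
After iteration 5: n = 4, char = 'o', result = 'HeLlO'
Loop ends.

Final answer: 'HeLlO'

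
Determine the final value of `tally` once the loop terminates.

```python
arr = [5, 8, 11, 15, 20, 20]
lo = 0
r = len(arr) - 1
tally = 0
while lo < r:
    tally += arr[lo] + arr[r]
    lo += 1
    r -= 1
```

Let's trace through this code step by step.

Initialize: arr = [5, 8, 11, 15, 20, 20]
Initialize: lo = 0
Initialize: r = 5
Initialize: tally = 0
Entering loop: while lo < r:
After iteration 1: lo = 1, r = 4, tally = 25
After iteration 2: lo = 2, r = 3, tally = 53
After iteration 3: lo = 3, r = 2, tally = 79
Loop ends.

Final answer: 79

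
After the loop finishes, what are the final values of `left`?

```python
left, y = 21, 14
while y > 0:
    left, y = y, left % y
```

Let's trace through this code step by step.

Initialize: left = 21
Initialize: y = 14
Entering loop: while y > 0:
After iteration 1: left = 14, y = 7
After iteration 2: left = 7, y = 0
Loop ends.

Final answer: 7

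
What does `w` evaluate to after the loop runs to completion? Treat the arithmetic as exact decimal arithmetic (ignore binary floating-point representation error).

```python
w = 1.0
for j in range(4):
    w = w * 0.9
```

Let's trace through this code step by step.

Initialize: w = 1.0
Entering loop: for j in range(4):
After iteration 1: j = 0, w = 0.9
After iteration 2: j = 1, w = 0.81
After iteration 3: j = 2, w = 0.729
After iteration 4: j = 3, w = 0.6561
Loop ends.

Final answer: 0.6561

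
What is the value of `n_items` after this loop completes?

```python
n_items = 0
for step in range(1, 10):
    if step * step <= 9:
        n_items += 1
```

Let's trace through this code step by step.

Initialize: n_items = 0
Entering loop: for step in range(1, 10):
After iteration 1: step = 1, n_items = 1
After iteration 2: step = 2, n_items = 2
After iteration 3: step = 3, n_items = 3
After iteration 4: step = 4, n_items = 3
After iteration 5: step = 5, n_items = 3
After iteration 6: step = 6, n_items = 3
After iteration 7: step = 7, n_items = 3
After iteration 8: step = 8, n_items = 3
After iteration 9: step = 9, n_items = 3
Loop ends.

Final answer: 3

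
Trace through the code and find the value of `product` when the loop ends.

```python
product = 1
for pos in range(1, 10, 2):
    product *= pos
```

Let's trace through this code step by step.

Initialize: product = 1
Entering loop: for pos in range(1, 10, 2):
After iteration 1: pos = 1, product = 1
After iteration 2: pos = 3, product = 3
After iteration 3: pos = 5, product = 15
After iteration 4: pos = 7, product = 105
After iteration 5: pos = 9, product = 945
Loop ends.

Final answer: 945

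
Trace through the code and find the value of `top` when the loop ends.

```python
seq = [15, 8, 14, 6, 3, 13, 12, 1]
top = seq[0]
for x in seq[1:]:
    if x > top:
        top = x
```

Let's trace through this code step by step.

Initialize: seq = [15, 8, 14, 6, 3, 13, 12, 1]
Initialize: top = 15
Entering loop: for x in seq[1:]:
After iteration 1: x = 8, top = 15
After iteration 2: x = 14, top = 15
After iteration 3: x = 6, top = 15
After iteration 4: x = 3, top = 15
After iteration 5: x = 13, top = 15
After iteration 6: x = 12, top = 15
After iteration 7: x = 1, top = 15
Loop ends.

Final answer: 15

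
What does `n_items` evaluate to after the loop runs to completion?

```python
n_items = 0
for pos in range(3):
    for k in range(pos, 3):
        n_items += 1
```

Let's trace through this code step by step.

Initialize: n_items = 0
Entering loop: for pos in range(3):
After iteration 1: pos = 0, n_items = 3
After iteration 2: pos = 1, n_items = 5
After iteration 3: pos = 2, n_items = 6
Loop ends.

Final answer: 6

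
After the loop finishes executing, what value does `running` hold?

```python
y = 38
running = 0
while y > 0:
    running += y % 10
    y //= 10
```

Let's trace through this code step by step.

Initialize: y = 38
Initialize: running = 0
Entering loop: while y > 0:
After iteration 1: y = 3, running = 8
After iteration 2: y = 0, running = 11
Loop ends.

Final answer: 11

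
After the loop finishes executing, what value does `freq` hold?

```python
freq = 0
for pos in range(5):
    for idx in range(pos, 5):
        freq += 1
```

Let's trace through this code step by step.

Initialize: freq = 0
Entering loop: for pos in range(5):
After iteration 1: pos = 0, freq = 5
After iteration 2: pos = 1, freq = 9
After iteration 3: pos = 2, freq = 12
After iteration 4: pos = 3, freq = 14
After iteration 5: pos = 4, freq = 15
Loop ends.

Final answer: 15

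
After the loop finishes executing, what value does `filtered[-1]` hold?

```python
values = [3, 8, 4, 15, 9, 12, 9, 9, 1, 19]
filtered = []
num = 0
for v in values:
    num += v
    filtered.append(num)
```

Let's trace through this code step by step.

Initialize: values = [3, 8, 4, 15, 9, 12, 9, 9, 1, 19]
Initialize: filtered = []
Initialize: num = 0
Entering loop: for v in values:
After iteration 1: v = 3, filtered = [3], num = 3
After iteration 2: v = 8, filtered = [3, 11], num = 11
After iteration 3: v = 4, filtered = [3, 11, 15], num = 15
After iteration 4: v = 15, filtered = [3, 11, 15, 30], num = 30
After iteration 5: v = 9, filtered = [3, 11, 15, 30, 39], num = 39
After iteration 6: v = 12, filtered = [3, 11, 15, 30, 39, 51], num = 51
After iteration 7: v = 9, filtered = [3, 11, 15, 30, 39, 51, 60], num = 60
After iteration 8: v = 9, filtered = [3, 11, 15, 30, 39, 51, 60, 69], num = 69
After iteration 9: v = 1, filtered = [3, 11, 15, 30, 39, 51, 60, 69, 70], num = 70
After iteration 10: v = 19, filtered = [3, 11, 15, 30, 39, 51, 60, 69, 70, 89], num = 89
Loop ends.
filtered[-1] = 89

Final answer: 89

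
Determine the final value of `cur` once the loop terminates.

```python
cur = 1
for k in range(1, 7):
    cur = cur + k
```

Let's trace through this code step by step.

Initialize: cur = 1
Entering loop: for k in range(1, 7):
After iteration 1: k = 1, cur = 2
After iteration 2: k = 2, cur = 4
After iteration 3: k = 3, cur = 7
After iteration 4: k = 4, cur = 11
After iteration 5: k = 5, cur = 16
After iteration 6: k = 6, cur = 22
Loop ends.

Final answer: 22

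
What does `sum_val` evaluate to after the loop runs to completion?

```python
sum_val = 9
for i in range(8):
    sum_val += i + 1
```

Let's trace through this code step by step.

Initialize: sum_val = 9
Entering loop: for i in range(8):
After iteration 1: i = 0, sum_val = 10
After iteration 2: i = 1, sum_val = 12
After iteration 3: i = 2, sum_val = 15
After iteration 4: i = 3, sum_val = 19
After iteration 5: i = 4, sum_val = 24
After iteration 6: i = 5, sum_val = 30
After iteration 7: i = 6, sum_val = 37
After iteration 8: i = 7, sum_val = 45
Loop ends.

Final answer: 45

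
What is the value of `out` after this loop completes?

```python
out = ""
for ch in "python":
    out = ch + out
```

Let's trace through this code step by step.

Initialize: out = ''
Entering loop: for ch in "python":
After iteration 1: ch = 'p', out = 'p'
After iteration 2: ch = 'y', out = 'yp'
After iteration 3: ch = 't', out = 'typ'
After iteration 4: ch = 'h', out = 'htyp'
After iteration 5: ch = 'o', out = 'ohtyp'
After iteration 6: ch = 'n', out = 'nohtyp'
Loop ends.

Final answer: 'nohtyp'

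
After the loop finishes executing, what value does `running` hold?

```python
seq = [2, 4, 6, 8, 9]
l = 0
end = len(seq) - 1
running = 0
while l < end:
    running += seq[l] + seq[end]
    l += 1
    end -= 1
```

Let's trace through this code step by step.

Initialize: seq = [2, 4, 6, 8, 9]
Initialize: l = 0
Initialize: end = 4
Initialize: running = 0
Entering loop: while l < end:
After iteration 1: l = 1, end = 3, running = 11
After iteration 2: l = 2, end = 2, running = 23
Loop ends.

Final answer: 23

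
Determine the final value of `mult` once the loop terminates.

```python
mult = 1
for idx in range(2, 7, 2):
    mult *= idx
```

Let's trace through this code step by step.

Initialize: mult = 1
Entering loop: for idx in range(2, 7, 2):
After iteration 1: idx = 2, mult = 2
After iteration 2: idx = 4, mult = 8
After iteration 3: idx = 6, mult = 48
Loop ends.

Final answer: 48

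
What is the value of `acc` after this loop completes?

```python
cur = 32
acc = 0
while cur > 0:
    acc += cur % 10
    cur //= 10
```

Let's trace through this code step by step.

Initialize: cur = 32
Initialize: acc = 0
Entering loop: while cur > 0:
After iteration 1: cur = 3, acc = 2
After iteration 2: cur = 0, acc = 5
Loop ends.

Final answer: 5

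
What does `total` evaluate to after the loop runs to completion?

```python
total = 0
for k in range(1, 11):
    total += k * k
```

Let's trace through this code step by step.

Initialize: total = 0
Entering loop: for k in range(1, 11):
After iteration 1: k = 1, total = 1
After iteration 2: k = 2, total = 5
After iteration 3: k = 3, total = 14
After iteration 4: k = 4, total = 30
After iteration 5: k = 5, total = 55
After iteration 6: k = 6, total = 91
After iteration 7: k = 7, total = 140
After iteration 8: k = 8, total = 204
After iteration 9: k = 9, total = 285
After iteration 10: k = 10, total = 385
Loop ends.

Final answer: 385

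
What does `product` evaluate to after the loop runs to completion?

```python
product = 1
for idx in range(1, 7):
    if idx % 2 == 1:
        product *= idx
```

Let's trace through this code step by step.

Initialize: product = 1
Entering loop: for idx in range(1, 7):
After iteration 1: idx = 1, product = 1
After iteration 2: idx = 2, product = 1
After iteration 3: idx = 3, product = 3
After iteration 4: idx = 4, product = 3
After iteration 5: idx = 5, product = 15
After iteration 6: idx = 6, product = 15
Loop ends.

Final answer: 15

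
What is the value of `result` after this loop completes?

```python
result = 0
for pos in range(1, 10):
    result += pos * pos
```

Let's trace through this code step by step.

Initialize: result = 0
Entering loop: for pos in range(1, 10):
After iteration 1: pos = 1, result = 1
After iteration 2: pos = 2, result = 5
After iteration 3: pos = 3, result = 14
After iteration 4: pos = 4, result = 30
After iteration 5: pos = 5, result = 55
After iteration 6: pos = 6, result = 91
After iteration 7: pos = 7, result = 140
After iteration 8: pos = 8, result = 204
After iteration 9: pos = 9, result = 285
Loop ends.

Final answer: 285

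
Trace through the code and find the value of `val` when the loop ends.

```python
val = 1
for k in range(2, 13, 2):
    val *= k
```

Let's trace through this code step by step.

Initialize: val = 1
Entering loop: for k in range(2, 13, 2):
After iteration 1: k = 2, val = 2
After iteration 2: k = 4, val = 8
After iteration 3: k = 6, val = 48
After iteration 4: k = 8, val = 384
After iteration 5: k = 10, val = 3840
After iteration 6: k = 12, val = 46080
Loop ends.

Final answer: 46080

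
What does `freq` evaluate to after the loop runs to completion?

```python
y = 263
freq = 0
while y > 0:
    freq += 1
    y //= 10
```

Let's trace through this code step by step.

Initialize: y = 263
Initialize: freq = 0
Entering loop: while y > 0:
After iteration 1: y = 26, freq = 1
After iteration 2: y = 2, freq = 2
After iteration 3: y = 0, freq = 3
Loop ends.

Final answer: 3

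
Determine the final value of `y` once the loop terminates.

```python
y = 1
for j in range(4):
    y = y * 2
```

Let's trace through this code step by step.

Initialize: y = 1
Entering loop: for j in range(4):
After iteration 1: j = 0, y = 2
After iteration 2: j = 1, y = 4
After iteration 3: j = 2, y = 8
After iteration 4: j = 3, y = 16
Loop ends.

Final answer: 16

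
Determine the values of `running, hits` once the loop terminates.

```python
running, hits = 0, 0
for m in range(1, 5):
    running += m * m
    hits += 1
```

Let's trace through this code step by step.

Initialize: running = 0
Initialize: hits = 0
Entering loop: for m in range(1, 5):
After iteration 1: m = 1, running = 1, hits = 1
After iteration 2: m = 2, running = 5, hits = 2
After iteration 3: m = 3, running = 14, hits = 3
After iteration 4: m = 4, running = 30, hits = 4
Loop ends.

Final answer: 30, 4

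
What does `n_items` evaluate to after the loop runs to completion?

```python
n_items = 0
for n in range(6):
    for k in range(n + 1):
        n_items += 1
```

Let's trace through this code step by step.

Initialize: n_items = 0
Entering loop: for n in range(6):
After iteration 1: n = 0, n_items = 1, k = 0
After iteration 2: n = 1, n_items = 3, k = 1
After iteration 3: n = 2, n_items = 6, k = 2
After iteration 4: n = 3, n_items = 10, k = 3
After iteration 5: n = 4, n_items = 15, k = 4
After iteration 6: n = 5, n_items = 21, k = 5
Loop ends.

Final answer: 21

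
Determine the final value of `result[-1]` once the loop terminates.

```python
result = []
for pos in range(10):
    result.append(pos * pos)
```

Let's trace through this code step by step.

Initialize: result = []
Entering loop: for pos in range(10):
After iteration 1: pos = 0, result = [0]
After iteration 2: pos = 1, result = [0, 1]
After iteration 3: pos = 2, result = [0, 1, 4]
After iteration 4: pos = 3, result = [0, 1, 4, 9]
After iteration 5: pos = 4, result = [0, 1, 4, 9, 16]
After iteration 6: pos = 5, result = [0, 1, 4, 9, 16, 25]
After iteration 7: pos = 6, result = [0, 1, 4, 9, 16, 25, 36]
After iteration 8: pos = 7, result = [0, 1, 4, 9, 16, 25, 36, 49]
After iteration 9: pos = 8, result = [0, 1, 4, 9, 16, 25, 36, 49, 64]
After iteration 10: pos = 9, result = [0, 1, 4, 9, 16, 25, 36, 49, 64, 81]
Loop ends.
result[-1] = 81

Final answer: 81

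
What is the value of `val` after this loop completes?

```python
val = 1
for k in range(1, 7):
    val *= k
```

Let's trace through this code step by step.

Initialize: val = 1
Entering loop: for k in range(1, 7):
After iteration 1: k = 1, val = 1
After iteration 2: k = 2, val = 2
After iteration 3: k = 3, val = 6
After iteration 4: k = 4, val = 24
After iteration 5: k = 5, val = 120
After iteration 6: k = 6, val = 720
Loop ends.

Final answer: 720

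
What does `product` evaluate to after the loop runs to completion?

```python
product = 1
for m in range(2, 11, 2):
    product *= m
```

Let's trace through this code step by step.

Initialize: product = 1
Entering loop: for m in range(2, 11, 2):
After iteration 1: m = 2, product = 2
After iteration 2: m = 4, product = 8
After iteration 3: m = 6, product = 48
After iteration 4: m = 8, product = 384
After iteration 5: m = 10, product = 3840
Loop ends.

Final answer: 3840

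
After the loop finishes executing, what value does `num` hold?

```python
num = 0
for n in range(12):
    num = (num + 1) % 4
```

Let's trace through this code step by step.

Initialize: num = 0
Entering loop: for n in range(12):
After iteration 1: n = 0, num = 1
After iteration 2: n = 1, num = 2
After iteration 3: n = 2, num = 3
After iteration 4: n = 3, num = 0
After iteration 5: n = 4, num = 1
After iteration 6: n = 5, num = 2
After iteration 7: n = 6, num = 3
After iteration 8: n = 7, num = 0
After iteration 9: n = 8, num = 1
After iteration 10: n = 9, num = 2
After iteration 11: n = 10, num = 3
After iteration 12: n = 11, num = 0
Loop ends.

Final answer: 0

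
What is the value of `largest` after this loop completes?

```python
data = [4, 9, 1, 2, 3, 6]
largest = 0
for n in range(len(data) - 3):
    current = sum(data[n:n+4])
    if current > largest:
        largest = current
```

Let's trace through this code step by step.

Initialize: data = [4, 9, 1, 2, 3, 6]
Initialize: largest = 0
Entering loop: for n in range(len(data) - 3):
After iteration 1: n = 0, largest = 16, current = 16
After iteration 2: n = 1, largest = 16, current = 15
After iteration 3: n = 2, largest = 16, current = 12
Loop ends.

Final answer: 16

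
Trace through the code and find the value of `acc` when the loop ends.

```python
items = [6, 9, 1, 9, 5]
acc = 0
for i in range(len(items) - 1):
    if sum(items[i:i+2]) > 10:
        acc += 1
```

Let's trace through this code step by step.

Initialize: items = [6, 9, 1, 9, 5]
Initialize: acc = 0
Entering loop: for i in range(len(items) - 1):
After iteration 1: i = 0, acc = 1
After iteration 2: i = 1, acc = 1
After iteration 3: i = 2, acc = 1
After iteration 4: i = 3, acc = 2
Loop ends.

Final answer: 2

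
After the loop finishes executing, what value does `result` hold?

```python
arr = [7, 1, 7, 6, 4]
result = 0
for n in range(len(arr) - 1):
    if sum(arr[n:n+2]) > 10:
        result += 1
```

Let's trace through this code step by step.

Initialize: arr = [7, 1, 7, 6, 4]
Initialize: result = 0
Entering loop: for n in range(len(arr) - 1):
After iteration 1: n = 0, result = 0
After iteration 2: n = 1, result = 0
After iteration 3: n = 2, result = 1
After iteration 4: n = 3, result = 1
Loop ends.

Final answer: 1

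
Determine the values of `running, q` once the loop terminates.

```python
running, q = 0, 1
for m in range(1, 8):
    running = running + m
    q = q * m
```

Let's trace through this code step by step.

Initialize: running = 0
Initialize: q = 1
Entering loop: for m in range(1, 8):
After iteration 1: m = 1, running = 1, q = 1
After iteration 2: m = 2, running = 3, q = 2
After iteration 3: m = 3, running = 6, q = 6
After iteration 4: m = 4, running = 10, q = 24
After iteration 5: m = 5, running = 15, q = 120
After iteration 6: m = 6, running = 21, q = 720
After iteration 7: m = 7, running = 28, q = 5040
Loop ends.

Final answer: 28, 5040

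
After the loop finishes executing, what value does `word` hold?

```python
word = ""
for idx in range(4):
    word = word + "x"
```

Let's trace through this code step by step.

Initialize: word = ''
Entering loop: for idx in range(4):
After iteration 1: idx = 0, word = 'x'
After iteration 2: idx = 1, word = 'xx'
After iteration 3: idx = 2, word = 'xxx'
After iteration 4: idx = 3, word = 'xxxx'
Loop ends.

Final answer: 'xxxx'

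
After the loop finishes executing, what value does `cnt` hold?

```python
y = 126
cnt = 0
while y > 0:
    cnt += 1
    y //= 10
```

Let's trace through this code step by step.

Initialize: y = 126
Initialize: cnt = 0
Entering loop: while y > 0:
After iteration 1: y = 12, cnt = 1
After iteration 2: y = 1, cnt = 2
After iteration 3: y = 0, cnt = 3
Loop ends.

Final answer: 3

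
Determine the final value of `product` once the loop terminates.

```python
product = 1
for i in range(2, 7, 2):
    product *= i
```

Let's trace through this code step by step.

Initialize: product = 1
Entering loop: for i in range(2, 7, 2):
After iteration 1: i = 2, product = 2
After iteration 2: i = 4, product = 8
After iteration 3: i = 6, product = 48
Loop ends.

Final answer: 48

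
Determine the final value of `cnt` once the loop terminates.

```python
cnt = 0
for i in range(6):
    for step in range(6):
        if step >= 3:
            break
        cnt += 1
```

Let's trace through this code step by step.

Initialize: cnt = 0
Entering loop: for i in range(6):
After iteration 1: i = 0, cnt = 3
After iteration 2: i = 1, cnt = 6
After iteration 3: i = 2, cnt = 9
After iteration 4: i = 3, cnt = 12
After iteration 5: i = 4, cnt = 15
After iteration 6: i = 5, cnt = 18
Loop ends.

Final answer: 18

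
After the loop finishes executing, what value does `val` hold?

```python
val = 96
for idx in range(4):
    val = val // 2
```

Let's trace through this code step by step.

Initialize: val = 96
Entering loop: for idx in range(4):
After iteration 1: idx = 0, val = 48
After iteration 2: idx = 1, val = 24
After iteration 3: idx = 2, val = 12
After iteration 4: idx = 3, val = 6
Loop ends.

Final answer: 6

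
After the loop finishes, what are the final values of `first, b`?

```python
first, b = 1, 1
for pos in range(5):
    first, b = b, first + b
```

Let's trace through this code step by step.

Initialize: first = 1
Initialize: b = 1
Entering loop: for pos in range(5):
After iteration 1: pos = 0, first = 1, b = 2
After iteration 2: pos = 1, first = 2, b = 3
After iteration 3: pos = 2, first = 3, b = 5
After iteration 4: pos = 3, first = 5, b = 8
After iteration 5: pos = 4, first = 8, b = 13
Loop ends.

Final answer: 8, 13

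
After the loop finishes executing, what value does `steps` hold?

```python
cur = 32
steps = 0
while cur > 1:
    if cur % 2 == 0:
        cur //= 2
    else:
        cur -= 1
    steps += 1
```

Let's trace through this code step by step.

Initialize: cur = 32
Initialize: steps = 0
Entering loop: while cur > 1:
After iteration 1: cur = 16, steps = 1
After iteration 2: cur = 8, steps = 2
After iteration 3: cur = 4, steps = 3
After iteration 4: cur = 2, steps = 4
After iteration 5: cur = 1, steps = 5
Loop ends.

Final answer: 5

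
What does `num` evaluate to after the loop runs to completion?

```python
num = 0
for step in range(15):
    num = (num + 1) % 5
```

Let's trace through this code step by step.

Initialize: num = 0
Entering loop: for step in range(15):
After iteration 1: step = 0, num = 1
After iteration 2: step = 1, num = 2
After iteration 3: step = 2, num = 3
After iteration 4: step = 3, num = 4
After iteration 5: step = 4, num = 0
After iteration 6: step = 5, num = 1
After iteration 7: step = 6, num = 2
After iteration 8: step = 7, num = 3
After iteration 9: step = 8, num = 4
After iteration 10: step = 9, num = 0
After iteration 11: step = 10, num = 1
After iteration 12: step = 11, num = 2
After iteration 13: step = 12, num = 3
After iteration 14: step = 13, num = 4
After iteration 15: step = 14, num = 0
Loop ends.

Final answer: 0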